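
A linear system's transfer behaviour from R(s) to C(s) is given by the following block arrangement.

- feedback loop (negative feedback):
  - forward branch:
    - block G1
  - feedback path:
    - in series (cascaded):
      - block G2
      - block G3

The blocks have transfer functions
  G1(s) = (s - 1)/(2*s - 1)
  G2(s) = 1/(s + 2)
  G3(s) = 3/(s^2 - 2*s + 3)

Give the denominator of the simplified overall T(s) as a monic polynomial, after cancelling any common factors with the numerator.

[1] series reduction of G2, G3 = 3/(s^3 - s + 6)
[2] close the feedback loop around G1, (G2*G3) = (s^4 - s^3 - s^2 + 7*s - 6)/(2*s^4 - s^3 - 2*s^2 + 16*s - 9)
Step 2 gives the fully reduced T(s), with no common factor left to cancel. The denominator's leading coefficient is 2, so divide each of its coefficients by 2 to get the monic form.

Answer: s^4 - s^3/2 - s^2 + 8*s - 9/2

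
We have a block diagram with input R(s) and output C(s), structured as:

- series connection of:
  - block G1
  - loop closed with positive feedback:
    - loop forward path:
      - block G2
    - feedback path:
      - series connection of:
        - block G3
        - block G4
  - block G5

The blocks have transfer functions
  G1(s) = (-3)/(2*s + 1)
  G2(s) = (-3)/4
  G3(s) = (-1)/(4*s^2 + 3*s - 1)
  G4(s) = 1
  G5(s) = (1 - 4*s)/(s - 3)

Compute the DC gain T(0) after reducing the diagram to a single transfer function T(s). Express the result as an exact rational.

The answer is -3/7.

Reasoning:
Step 1 - series reduction of G3, G4 gives (-1)/(4*s^2 + 3*s - 1)
Step 2 - reduce the feedback loop with forward G2 and return (G3*G4) gives (-12*s^2 - 9*s + 3)/(16*s^2 + 12*s - 7)
Step 3 - reduce the series chain G1, [G2/(1-G2*(G3*G4))], G5 gives (-144*s^3 - 72*s^2 + 63*s - 9)/(32*s^4 - 56*s^3 - 122*s^2 - s + 21)
The step-3 result is T(s). Setting s = 0: T(0) = -9/21 = -3/7.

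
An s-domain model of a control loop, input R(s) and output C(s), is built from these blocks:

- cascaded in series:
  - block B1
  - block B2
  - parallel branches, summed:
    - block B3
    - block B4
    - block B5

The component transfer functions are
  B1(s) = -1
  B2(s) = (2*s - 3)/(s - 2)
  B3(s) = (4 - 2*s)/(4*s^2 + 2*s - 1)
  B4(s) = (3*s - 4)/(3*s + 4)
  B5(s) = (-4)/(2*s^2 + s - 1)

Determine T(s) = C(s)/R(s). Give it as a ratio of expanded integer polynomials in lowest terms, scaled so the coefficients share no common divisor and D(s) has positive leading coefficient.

Step 1 - reduce the parallel group B3, B4, B5, giving (24*s^5 - 20*s^4 - 90*s^3 - 39*s^2 + 7*s - 4)/(24*s^5 + 56*s^4 + 20*s^3 - 25*s^2 - 9*s + 4)
Step 2 - series reduction of B1, B2, (B3+B4+B5) - this is the overall T(s), already in the required normalized form

Hence the answer: (-48*s^6 + 112*s^5 + 120*s^4 - 192*s^3 - 131*s^2 + 29*s - 12)/(24*s^6 + 8*s^5 - 92*s^4 - 65*s^3 + 41*s^2 + 22*s - 8)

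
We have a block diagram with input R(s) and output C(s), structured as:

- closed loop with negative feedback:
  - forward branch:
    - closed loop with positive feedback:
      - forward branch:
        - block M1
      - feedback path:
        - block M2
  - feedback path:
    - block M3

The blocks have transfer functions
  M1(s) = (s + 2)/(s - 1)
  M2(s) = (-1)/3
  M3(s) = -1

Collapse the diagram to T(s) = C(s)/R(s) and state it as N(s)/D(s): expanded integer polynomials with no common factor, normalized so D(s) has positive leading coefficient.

1. reduce the feedback loop with forward M1 and return M2: (3*s + 6)/(4*s - 1)
2. collapse the loop ([M1/(1-M1*M2)] forward, M3 return): this yields T(s), and no further normalization is needed

Answer: (3*s + 6)/(s - 7)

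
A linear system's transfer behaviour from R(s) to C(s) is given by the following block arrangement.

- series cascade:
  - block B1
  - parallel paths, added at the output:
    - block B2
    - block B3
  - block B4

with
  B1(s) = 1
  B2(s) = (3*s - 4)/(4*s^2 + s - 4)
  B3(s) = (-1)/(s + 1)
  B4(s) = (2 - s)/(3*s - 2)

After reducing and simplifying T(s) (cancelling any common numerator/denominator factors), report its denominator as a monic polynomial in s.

First reduce the diagram to T(s).

Step 1 - combine B2, B3 in parallel, giving (-s^2 - 2*s)/(4*s^3 + 5*s^2 - 3*s - 4)
Step 2 - series reduction of B1, (B2+B3), B4, giving (s^3 - 4*s)/(12*s^4 + 7*s^3 - 19*s^2 - 6*s + 8)
T(s) is the step-2 result (common factors already cancelled). Leading coefficient of the denominator: 12. Divide through by 12 for the monic polynomial.

Answer: s^4 + 7*s^3/12 - 19*s^2/12 - s/2 + 2/3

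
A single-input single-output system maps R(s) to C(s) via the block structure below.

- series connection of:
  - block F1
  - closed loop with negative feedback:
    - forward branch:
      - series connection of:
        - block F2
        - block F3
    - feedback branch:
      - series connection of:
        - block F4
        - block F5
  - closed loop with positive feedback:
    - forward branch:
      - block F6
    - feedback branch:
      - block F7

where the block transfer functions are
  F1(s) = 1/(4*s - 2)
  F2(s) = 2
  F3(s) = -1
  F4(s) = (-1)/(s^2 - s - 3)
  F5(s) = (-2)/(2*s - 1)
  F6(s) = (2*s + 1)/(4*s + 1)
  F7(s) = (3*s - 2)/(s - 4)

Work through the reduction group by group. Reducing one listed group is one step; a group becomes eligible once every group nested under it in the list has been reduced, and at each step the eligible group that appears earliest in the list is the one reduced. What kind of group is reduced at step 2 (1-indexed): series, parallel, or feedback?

Step 1: reduce the series chain F2, F3
Step 2: multiply F4, F5 (series)
Step 3: collapse the loop ((F2*F3) forward, (F4*F5) return)
Step 4: collapse the loop (F6 forward, F7 return)
Step 5: series reduction of F1, [(F2*F3)/(1+(F2*F3)*(F4*F5))], [F6/(1-F6*F7)]
At step 2 the group reduced is series.

Hence the answer: series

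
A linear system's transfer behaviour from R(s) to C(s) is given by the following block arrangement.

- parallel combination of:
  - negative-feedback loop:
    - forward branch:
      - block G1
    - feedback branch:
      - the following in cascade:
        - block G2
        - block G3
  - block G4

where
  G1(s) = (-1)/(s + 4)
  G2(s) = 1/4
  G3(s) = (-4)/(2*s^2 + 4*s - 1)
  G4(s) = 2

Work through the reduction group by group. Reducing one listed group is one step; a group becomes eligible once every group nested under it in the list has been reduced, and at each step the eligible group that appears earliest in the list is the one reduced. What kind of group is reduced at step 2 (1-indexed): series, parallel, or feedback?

Answer: feedback

Working:
1. series reduction of G2, G3
2. apply the feedback formula to G1, (G2*G3)
3. reduce the parallel group [G1/(1+G1*(G2*G3))], G4
At step 2 the group reduced is feedback.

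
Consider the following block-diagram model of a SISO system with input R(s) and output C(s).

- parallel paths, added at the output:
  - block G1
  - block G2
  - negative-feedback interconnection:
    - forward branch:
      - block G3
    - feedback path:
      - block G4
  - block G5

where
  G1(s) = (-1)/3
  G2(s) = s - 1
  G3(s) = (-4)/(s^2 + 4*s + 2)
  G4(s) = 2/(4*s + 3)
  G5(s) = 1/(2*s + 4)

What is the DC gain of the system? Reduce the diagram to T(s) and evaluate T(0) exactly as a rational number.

The answer is 59/12.

Reasoning:
Step 1. feedback reduction of G3, G4; result (-16*s - 12)/(4*s^3 + 19*s^2 + 20*s - 2)
Step 2. reduce the parallel group G1, G2, [G3/(1+G3*G4)], G5; result (24*s^5 + 130*s^4 + 144*s^3 - 275*s^2 - 532*s - 118)/(24*s^4 + 162*s^3 + 348*s^2 + 228*s - 24)
Evaluating the step-2 result (the overall T(s)) at s = 0 gives T(0) = -118/(-24) = 59/12.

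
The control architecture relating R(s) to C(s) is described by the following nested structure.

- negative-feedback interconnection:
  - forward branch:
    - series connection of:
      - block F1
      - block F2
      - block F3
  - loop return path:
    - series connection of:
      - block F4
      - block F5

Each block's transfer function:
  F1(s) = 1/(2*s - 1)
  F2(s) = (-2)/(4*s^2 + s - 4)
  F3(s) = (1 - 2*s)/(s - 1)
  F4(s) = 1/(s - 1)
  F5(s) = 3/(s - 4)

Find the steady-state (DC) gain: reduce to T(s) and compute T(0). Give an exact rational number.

(1) series reduction of F1, F2, F3 -> 2/(4*s^3 - 3*s^2 - 5*s + 4)
(2) reduce the series chain F4, F5 -> 3/(s^2 - 5*s + 4)
(3) collapse the loop ((F1*F2*F3) forward, (F4*F5) return) -> (2*s^2 - 10*s + 8)/(4*s^5 - 23*s^4 + 26*s^3 + 17*s^2 - 40*s + 22)
Step 3 gives the overall T(s). Then T(0) = 8/22 = 4/11.

Hence the answer: 4/11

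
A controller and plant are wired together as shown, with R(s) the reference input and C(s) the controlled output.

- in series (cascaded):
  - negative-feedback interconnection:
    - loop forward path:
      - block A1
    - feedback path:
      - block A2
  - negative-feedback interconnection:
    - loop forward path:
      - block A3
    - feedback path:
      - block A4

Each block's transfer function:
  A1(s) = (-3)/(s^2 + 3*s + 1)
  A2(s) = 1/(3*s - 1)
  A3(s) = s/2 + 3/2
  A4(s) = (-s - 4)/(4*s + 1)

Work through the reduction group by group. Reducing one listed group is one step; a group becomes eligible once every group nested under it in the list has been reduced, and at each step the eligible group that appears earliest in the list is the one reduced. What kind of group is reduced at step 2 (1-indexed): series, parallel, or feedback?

Step 1. apply the feedback formula to A1, A2
Step 2. feedback reduction of A3, A4
Step 3. series reduction of [A1/(1+A1*A2)], [A3/(1+A3*A4)]
Step 2 collapses a feedback group.

Hence the answer: feedback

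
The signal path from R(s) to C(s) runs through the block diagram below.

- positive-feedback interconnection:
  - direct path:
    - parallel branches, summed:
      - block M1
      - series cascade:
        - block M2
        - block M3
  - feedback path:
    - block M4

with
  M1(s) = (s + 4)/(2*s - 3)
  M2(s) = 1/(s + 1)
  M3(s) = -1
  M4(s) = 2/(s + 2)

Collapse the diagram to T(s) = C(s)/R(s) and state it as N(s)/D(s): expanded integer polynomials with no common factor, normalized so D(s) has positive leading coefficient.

1. series reduction of M2, M3, giving (-1)/(s + 1)
2. add M1, (M2*M3) (parallel), giving (s^2 + 3*s + 7)/(2*s^2 - s - 3)
3. feedback reduction of (M1+(M2*M3)), M4: this yields T(s), and no further normalization is needed

Final answer: (s^3 + 5*s^2 + 13*s + 14)/(2*s^3 + s^2 - 11*s - 20)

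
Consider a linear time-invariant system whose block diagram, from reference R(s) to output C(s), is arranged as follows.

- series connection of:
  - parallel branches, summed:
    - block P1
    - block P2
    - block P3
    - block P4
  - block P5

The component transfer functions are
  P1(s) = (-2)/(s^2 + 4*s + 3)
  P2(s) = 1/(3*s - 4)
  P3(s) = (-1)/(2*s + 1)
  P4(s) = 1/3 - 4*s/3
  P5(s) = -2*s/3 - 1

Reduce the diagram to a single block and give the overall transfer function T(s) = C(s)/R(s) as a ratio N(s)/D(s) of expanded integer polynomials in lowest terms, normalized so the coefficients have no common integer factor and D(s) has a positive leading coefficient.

Reducing step by step:

Step 1. add P1, P2, P3, P4 (parallel) gives (-24*s^5 - 70*s^4 + 40*s^3 + 85*s^2 + 98*s + 57)/(18*s^4 + 57*s^3 - 18*s^2 - 93*s - 36)
Step 2. multiply (P1+P2+P3+P4), P5 (series), which is the overall transfer function T(s) = C(s)/R(s) in lowest terms

Answer: (48*s^6 + 212*s^5 + 130*s^4 - 290*s^3 - 451*s^2 - 408*s - 171)/(54*s^4 + 171*s^3 - 54*s^2 - 279*s - 108)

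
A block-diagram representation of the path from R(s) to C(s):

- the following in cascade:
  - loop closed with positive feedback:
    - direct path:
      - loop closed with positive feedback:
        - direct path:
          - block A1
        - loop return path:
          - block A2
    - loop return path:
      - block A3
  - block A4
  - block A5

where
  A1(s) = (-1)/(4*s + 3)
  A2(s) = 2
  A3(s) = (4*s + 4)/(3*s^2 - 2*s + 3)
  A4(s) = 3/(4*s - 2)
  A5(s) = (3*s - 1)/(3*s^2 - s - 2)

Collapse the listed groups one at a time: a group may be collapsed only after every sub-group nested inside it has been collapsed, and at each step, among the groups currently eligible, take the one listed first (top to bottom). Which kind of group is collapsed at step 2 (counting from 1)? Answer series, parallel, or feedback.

The answer is feedback.

Reasoning:
Step 1. reduce the feedback loop with forward A1 and return A2
Step 2. reduce the feedback loop with forward [A1/(1-A1*A2)] and return A3
Step 3. series reduction of [[A1/(1-A1*A2)]/(1-[A1/(1-A1*A2)]*A3)], A4, A5
Step 2: feedback.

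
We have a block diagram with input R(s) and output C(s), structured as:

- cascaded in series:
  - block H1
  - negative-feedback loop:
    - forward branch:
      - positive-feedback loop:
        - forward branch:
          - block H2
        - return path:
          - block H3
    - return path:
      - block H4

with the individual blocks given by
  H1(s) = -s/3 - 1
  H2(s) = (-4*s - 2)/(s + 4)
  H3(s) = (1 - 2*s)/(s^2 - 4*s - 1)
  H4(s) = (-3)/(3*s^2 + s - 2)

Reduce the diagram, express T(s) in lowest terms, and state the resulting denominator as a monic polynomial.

Step 1 - close the feedback loop around H2, H3; result (-4*s^3 + 14*s^2 + 12*s + 2)/(s^3 - 8*s^2 - 17*s - 2)
Step 2 - reduce the feedback loop with forward [H2/(1-H2*H3)] and return H4; result (-12*s^5 + 38*s^4 + 58*s^3 - 10*s^2 - 22*s - 4)/(3*s^5 - 23*s^4 - 49*s^3 - 49*s^2 - 4*s - 2)
Step 3 - combine H1, [[H2/(1-H2*H3)]/(1+[H2/(1-H2*H3)]*H4)] in series; result (12*s^6 - 2*s^5 - 172*s^4 - 164*s^3 + 52*s^2 + 70*s + 12)/(9*s^5 - 69*s^4 - 147*s^3 - 147*s^2 - 12*s - 6)
The result of step 3 is T(s) in lowest terms. Its denominator has leading coefficient 9; dividing the denominator through by 9 makes it monic.

Hence the answer: s^5 - 23*s^4/3 - 49*s^3/3 - 49*s^2/3 - 4*s/3 - 2/3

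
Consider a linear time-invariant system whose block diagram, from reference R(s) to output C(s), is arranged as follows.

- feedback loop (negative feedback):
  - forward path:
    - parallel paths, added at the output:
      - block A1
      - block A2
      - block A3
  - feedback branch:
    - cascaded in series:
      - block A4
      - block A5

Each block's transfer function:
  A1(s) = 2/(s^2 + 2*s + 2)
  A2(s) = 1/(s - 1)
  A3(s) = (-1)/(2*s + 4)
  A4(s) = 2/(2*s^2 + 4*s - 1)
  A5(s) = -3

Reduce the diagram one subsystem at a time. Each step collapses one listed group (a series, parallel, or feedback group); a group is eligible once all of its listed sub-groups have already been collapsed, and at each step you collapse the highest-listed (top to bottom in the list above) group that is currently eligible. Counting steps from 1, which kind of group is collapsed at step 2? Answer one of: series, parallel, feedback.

Step 1: add A1, A2, A3 (parallel)
Step 2: cascade A4, A5
Step 3: close the feedback loop around (A1+A2+A3), (A4*A5)
Step 2 collapses a series group.

Therefore the answer is series.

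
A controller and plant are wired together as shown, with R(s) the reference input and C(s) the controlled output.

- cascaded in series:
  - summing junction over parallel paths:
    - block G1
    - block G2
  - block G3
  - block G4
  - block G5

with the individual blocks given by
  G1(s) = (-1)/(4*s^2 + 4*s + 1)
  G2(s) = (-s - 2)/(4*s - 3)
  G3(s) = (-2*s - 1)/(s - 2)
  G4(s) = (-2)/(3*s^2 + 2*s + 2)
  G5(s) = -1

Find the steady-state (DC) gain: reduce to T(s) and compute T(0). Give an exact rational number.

Reducing step by step:

Step 1 - combine G1, G2 in parallel, giving (-4*s^3 - 12*s^2 - 13*s + 1)/(16*s^3 + 4*s^2 - 8*s - 3)
Step 2 - combine (G1+G2), G3, G4, G5 in series, giving (8*s^3 + 24*s^2 + 26*s - 2)/(24*s^5 - 38*s^4 - 17*s^3 - 16*s^2 + 14*s + 12)
The step-2 result is T(s). Setting s = 0: T(0) = -2/12 = -1/6.

Answer: -1/6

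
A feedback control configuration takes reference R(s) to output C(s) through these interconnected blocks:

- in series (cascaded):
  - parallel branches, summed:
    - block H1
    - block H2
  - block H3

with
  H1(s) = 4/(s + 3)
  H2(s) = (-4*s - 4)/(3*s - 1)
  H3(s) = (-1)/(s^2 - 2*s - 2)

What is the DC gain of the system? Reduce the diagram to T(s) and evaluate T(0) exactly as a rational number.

First reduce the diagram to T(s).

Step 1. sum the parallel branches H1, H2, giving (-4*s^2 - 4*s - 16)/(3*s^2 + 8*s - 3)
Step 2. reduce the series chain (H1+H2), H3, giving (4*s^2 + 4*s + 16)/(3*s^4 + 2*s^3 - 25*s^2 - 10*s + 6)
Evaluating the step-2 result (the overall T(s)) at s = 0 gives T(0) = 16/6 = 8/3.

Answer: 8/3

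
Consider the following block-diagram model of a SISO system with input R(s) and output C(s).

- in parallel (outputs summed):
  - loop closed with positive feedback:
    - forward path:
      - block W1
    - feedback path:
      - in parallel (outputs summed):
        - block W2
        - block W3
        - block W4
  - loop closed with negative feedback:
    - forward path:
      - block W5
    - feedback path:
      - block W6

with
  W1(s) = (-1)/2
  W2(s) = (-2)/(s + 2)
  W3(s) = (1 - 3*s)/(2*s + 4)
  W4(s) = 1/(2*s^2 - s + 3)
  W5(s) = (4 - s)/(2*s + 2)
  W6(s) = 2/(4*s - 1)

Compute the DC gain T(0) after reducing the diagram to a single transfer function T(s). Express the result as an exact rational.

The answer is -74/57.

Reasoning:
1. parallel reduction of W2, W3, W4 = (-6*s^3 - 3*s^2 - 4*s - 5)/(4*s^3 + 6*s^2 + 2*s + 12)
2. collapse the loop (W1 forward, (W2+W3+W4) return) = (-4*s^3 - 6*s^2 - 2*s - 12)/(2*s^3 + 9*s^2 + 19)
3. reduce the feedback loop with forward W5 and return W6 = (-4*s^2 + 17*s - 4)/(8*s^2 + 4*s + 6)
4. parallel reduction of [W1/(1-W1*(W2+W3+W4))], [W5/(1+W5*W6)] = (-40*s^5 - 66*s^4 + 81*s^3 - 252*s^2 + 263*s - 148)/(16*s^5 + 80*s^4 + 48*s^3 + 206*s^2 + 76*s + 114)
That last expression is T(s); at s = 0 only the constant terms survive, so T(0) = -148/114 = -74/57.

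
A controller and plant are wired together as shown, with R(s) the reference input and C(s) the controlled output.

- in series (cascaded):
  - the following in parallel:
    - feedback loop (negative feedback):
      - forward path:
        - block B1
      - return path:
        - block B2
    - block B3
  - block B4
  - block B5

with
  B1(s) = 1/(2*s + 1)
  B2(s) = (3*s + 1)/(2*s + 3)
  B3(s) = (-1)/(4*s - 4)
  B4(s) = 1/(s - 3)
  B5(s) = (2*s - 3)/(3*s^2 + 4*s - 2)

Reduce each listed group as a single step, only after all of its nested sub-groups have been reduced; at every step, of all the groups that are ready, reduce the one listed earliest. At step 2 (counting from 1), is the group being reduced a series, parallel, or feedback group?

Step 1: close the feedback loop around B1, B2
Step 2: add [B1/(1+B1*B2)], B3 (parallel)
Step 3: combine ([B1/(1+B1*B2)]+B3), B4, B5 in series
The group at step 2 is a parallel group.

Hence the answer: parallel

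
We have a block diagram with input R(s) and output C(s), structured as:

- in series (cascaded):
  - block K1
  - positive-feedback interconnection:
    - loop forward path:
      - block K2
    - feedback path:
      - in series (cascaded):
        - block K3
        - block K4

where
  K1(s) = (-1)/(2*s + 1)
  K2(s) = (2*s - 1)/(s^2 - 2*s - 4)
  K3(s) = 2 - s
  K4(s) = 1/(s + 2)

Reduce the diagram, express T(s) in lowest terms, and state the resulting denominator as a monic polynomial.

[1] multiply K3, K4 (series) -> (2 - s)/(s + 2)
[2] close the feedback loop around K2, (K3*K4) -> (2*s^2 + 3*s - 2)/(s^3 + 2*s^2 - 13*s - 6)
[3] multiply K1, [K2/(1-K2*(K3*K4))] (series) -> (-2*s^2 - 3*s + 2)/(2*s^4 + 5*s^3 - 24*s^2 - 25*s - 6)
T(s) is the step-3 result (common factors already cancelled). Leading coefficient of the denominator: 2. Divide through by 2 for the monic polynomial.

Therefore the answer is s^4 + 5*s^3/2 - 12*s^2 - 25*s/2 - 3.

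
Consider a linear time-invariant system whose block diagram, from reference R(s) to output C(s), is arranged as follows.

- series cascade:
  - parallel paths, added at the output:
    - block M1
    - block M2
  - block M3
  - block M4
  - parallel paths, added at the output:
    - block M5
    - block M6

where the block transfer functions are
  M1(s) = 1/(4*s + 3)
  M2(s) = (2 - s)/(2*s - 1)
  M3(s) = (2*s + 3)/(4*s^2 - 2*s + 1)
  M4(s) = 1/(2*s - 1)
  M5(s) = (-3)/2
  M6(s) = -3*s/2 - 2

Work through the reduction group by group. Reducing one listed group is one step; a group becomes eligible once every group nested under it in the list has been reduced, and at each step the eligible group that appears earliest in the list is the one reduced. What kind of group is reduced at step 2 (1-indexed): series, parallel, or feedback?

Step 1 - sum the parallel branches M1, M2
Step 2 - reduce the parallel group M5, M6
Step 3 - cascade (M1+M2), M3, M4, (M5+M6)
At step 2 the group reduced is parallel.

Hence the answer: parallel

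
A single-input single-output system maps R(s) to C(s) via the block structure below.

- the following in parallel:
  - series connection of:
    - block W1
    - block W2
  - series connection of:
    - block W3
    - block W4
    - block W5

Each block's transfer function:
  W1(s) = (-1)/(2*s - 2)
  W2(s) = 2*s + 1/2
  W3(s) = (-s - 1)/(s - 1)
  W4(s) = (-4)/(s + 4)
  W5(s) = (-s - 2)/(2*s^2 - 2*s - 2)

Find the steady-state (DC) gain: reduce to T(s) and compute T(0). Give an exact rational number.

Answer: -3/4

Working:
[1] combine W1, W2 in series = (-4*s - 1)/(4*s - 4)
[2] cascade W3, W4, W5 = (-2*s^2 - 6*s - 4)/(s^4 + 2*s^3 - 8*s^2 + s + 4)
[3] add (W1*W2), (W3*W4*W5) (parallel) = (-4*s^4 - 13*s^3 + 9*s^2 - 3*s - 12)/(4*s^4 + 8*s^3 - 32*s^2 + 4*s + 16)
Evaluating the step-3 result (the overall T(s)) at s = 0 gives T(0) = -12/16 = -3/4.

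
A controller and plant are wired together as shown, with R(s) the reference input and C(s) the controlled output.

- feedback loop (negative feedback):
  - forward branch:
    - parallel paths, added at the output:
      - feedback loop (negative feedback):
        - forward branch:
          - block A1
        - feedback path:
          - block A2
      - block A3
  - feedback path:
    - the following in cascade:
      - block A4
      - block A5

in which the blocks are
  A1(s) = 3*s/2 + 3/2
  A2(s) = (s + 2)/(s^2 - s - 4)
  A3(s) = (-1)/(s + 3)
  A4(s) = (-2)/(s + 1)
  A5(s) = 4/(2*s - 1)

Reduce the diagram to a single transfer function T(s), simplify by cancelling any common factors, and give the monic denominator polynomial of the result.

Reducing step by step:

Step 1. close the feedback loop around A1, A2 gives (3*s^3 - 15*s - 12)/(5*s^2 + 7*s - 2)
Step 2. sum the parallel branches [A1/(1+A1*A2)], A3 gives (3*s^4 + 9*s^3 - 20*s^2 - 64*s - 34)/(5*s^3 + 22*s^2 + 19*s - 6)
Step 3. reduce the series chain A4, A5 gives (-8)/(2*s^2 + s - 1)
Step 4. apply the feedback formula to ([A1/(1+A1*A2)]+A3), (A4*A5) gives (6*s^6 + 21*s^5 - 34*s^4 - 157*s^3 - 112*s^2 + 30*s + 34)/(10*s^5 + 25*s^4 - 17*s^3 + 145*s^2 + 487*s + 278)
Step 4 gives the fully reduced T(s), with no common factor left to cancel. The denominator's leading coefficient is 10, so divide each of its coefficients by 10 to get the monic form.

Answer: s^5 + 5*s^4/2 - 17*s^3/10 + 29*s^2/2 + 487*s/10 + 139/5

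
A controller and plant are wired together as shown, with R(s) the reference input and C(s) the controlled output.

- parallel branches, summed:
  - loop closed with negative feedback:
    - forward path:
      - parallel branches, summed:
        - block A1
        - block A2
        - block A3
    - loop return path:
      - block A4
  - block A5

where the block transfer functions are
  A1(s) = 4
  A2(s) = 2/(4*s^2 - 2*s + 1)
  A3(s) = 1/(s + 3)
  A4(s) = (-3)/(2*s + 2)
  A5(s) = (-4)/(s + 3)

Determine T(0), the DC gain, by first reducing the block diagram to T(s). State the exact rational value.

Step 1. reduce the parallel group A1, A2, A3 -> (16*s^3 + 44*s^2 - 20*s + 19)/(4*s^3 + 10*s^2 - 5*s + 3)
Step 2. close the feedback loop around (A1+A2+A3), A4 -> (32*s^4 + 120*s^3 + 48*s^2 - 2*s + 38)/(8*s^4 - 20*s^3 - 122*s^2 + 56*s - 51)
Step 3. reduce the parallel group [(A1+A2+A3)/(1+(A1+A2+A3)*A4)], A5 -> (32*s^5 + 184*s^4 + 488*s^3 + 630*s^2 - 192*s + 318)/(8*s^5 + 4*s^4 - 182*s^3 - 310*s^2 + 117*s - 153)
The step-3 result is T(s). Setting s = 0: T(0) = 318/(-153) = -106/51.

Hence the answer: -106/51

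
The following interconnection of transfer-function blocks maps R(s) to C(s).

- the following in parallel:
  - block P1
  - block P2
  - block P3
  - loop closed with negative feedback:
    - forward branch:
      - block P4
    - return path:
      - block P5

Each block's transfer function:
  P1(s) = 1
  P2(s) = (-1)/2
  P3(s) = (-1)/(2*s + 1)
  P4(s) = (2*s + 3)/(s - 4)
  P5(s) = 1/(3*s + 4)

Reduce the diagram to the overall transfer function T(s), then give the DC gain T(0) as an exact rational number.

1. apply the feedback formula to P4, P5; result (6*s^2 + 17*s + 12)/(3*s^2 - 6*s - 13)
2. sum the parallel branches P1, P2, P3, [P4/(1+P4*P5)]; result (30*s^3 + 65*s^2 + 62*s + 37)/(12*s^3 - 18*s^2 - 64*s - 26)
Evaluating the step-2 result (the overall T(s)) at s = 0 gives T(0) = 37/(-26) = -37/26.

Therefore the answer is -37/26.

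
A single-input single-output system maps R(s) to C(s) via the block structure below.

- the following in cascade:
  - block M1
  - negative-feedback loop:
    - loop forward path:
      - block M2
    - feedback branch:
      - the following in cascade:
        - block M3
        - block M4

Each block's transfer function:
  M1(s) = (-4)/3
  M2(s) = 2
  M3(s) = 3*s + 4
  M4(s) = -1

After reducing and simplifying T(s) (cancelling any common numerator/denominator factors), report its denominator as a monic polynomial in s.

Answer: s + 7/6

Working:
Step 1: series reduction of M3, M4 -> -3*s - 4
Step 2: apply the feedback formula to M2, (M3*M4) -> (-2)/(6*s + 7)
Step 3: series reduction of M1, [M2/(1+M2*(M3*M4))] -> 8/(18*s + 21)
That last expression is T(s), already simplified. Scaling its denominator by 1/18 (the reciprocal of the leading coefficient) yields the monic denominator.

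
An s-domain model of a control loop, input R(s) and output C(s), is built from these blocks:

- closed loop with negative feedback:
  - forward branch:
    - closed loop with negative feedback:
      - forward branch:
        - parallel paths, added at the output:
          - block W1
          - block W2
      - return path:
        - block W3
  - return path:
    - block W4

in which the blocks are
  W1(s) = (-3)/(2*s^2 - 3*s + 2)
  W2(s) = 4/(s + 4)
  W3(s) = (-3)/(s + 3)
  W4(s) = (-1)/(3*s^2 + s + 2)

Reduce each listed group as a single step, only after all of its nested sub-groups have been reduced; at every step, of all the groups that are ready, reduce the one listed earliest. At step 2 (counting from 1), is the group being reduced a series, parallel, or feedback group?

[1] reduce the parallel group W1, W2
[2] feedback reduction of (W1+W2), W3
[3] collapse the loop ([(W1+W2)/(1+(W1+W2)*W3)] forward, W4 return)
So the answer for step 2 is feedback.

Hence the answer: feedback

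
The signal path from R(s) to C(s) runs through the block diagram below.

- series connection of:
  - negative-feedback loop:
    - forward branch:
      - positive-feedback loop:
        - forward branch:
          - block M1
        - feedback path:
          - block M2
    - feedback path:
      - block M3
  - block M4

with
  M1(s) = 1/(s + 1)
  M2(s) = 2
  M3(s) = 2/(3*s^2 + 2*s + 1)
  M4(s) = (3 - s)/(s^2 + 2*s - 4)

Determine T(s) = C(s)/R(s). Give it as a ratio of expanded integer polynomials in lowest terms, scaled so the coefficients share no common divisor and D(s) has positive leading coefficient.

Answer: (-3*s^3 + 7*s^2 + 5*s + 3)/(3*s^5 + 5*s^4 - 15*s^3 + 3*s^2 + 6*s - 4)

Working:
[1] close the feedback loop around M1, M2; result 1/(s - 1)
[2] collapse the loop ([M1/(1-M1*M2)] forward, M3 return); result (3*s^2 + 2*s + 1)/(3*s^3 - s^2 - s + 1)
[3] series reduction of [[M1/(1-M1*M2)]/(1+[M1/(1-M1*M2)]*M3)], M4; the result is T(s) itself (integer coefficients, no common factor, positive leading denominator coefficient)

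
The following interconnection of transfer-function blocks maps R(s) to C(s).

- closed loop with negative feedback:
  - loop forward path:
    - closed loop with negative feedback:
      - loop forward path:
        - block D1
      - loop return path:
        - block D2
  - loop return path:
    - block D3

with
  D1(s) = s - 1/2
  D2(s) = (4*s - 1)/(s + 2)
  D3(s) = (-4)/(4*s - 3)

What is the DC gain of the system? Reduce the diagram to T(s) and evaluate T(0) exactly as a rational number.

Reducing step by step:

1. close the feedback loop around D1, D2 -> (2*s^2 + 3*s - 2)/(8*s^2 - 4*s + 5)
2. apply the feedback formula to [D1/(1+D1*D2)], D3 -> (8*s^3 + 6*s^2 - 17*s + 6)/(32*s^3 - 48*s^2 + 20*s - 7)
Step 2 gives the overall T(s). Then T(0) = 6/(-7) = -6/7.

Answer: -6/7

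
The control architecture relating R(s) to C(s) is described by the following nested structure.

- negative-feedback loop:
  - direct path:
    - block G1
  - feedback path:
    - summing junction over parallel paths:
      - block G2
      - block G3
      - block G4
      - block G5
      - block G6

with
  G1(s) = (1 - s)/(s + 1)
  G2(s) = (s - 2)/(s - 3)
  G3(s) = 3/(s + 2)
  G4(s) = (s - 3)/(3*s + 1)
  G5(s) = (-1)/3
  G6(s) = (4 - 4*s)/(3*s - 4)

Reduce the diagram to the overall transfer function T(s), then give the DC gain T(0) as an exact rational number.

Step 1 - combine G2, G3, G4, G5, G6 in parallel, giving (-9*s^4 + 84*s^3 - 170*s^2 + 299*s - 156)/(27*s^4 - 54*s^3 - 147*s^2 + 174*s + 72)
Step 2 - reduce the feedback loop with forward G1 and return (G2+G3+G4+G5+G6), giving (-27*s^5 + 81*s^4 + 93*s^3 - 321*s^2 + 102*s + 72)/(36*s^5 - 120*s^4 + 53*s^3 - 442*s^2 + 701*s - 84)
DC gain: substitute s = 0 into T(s) from step 2: T(0) = 72/(-84) = -6/7.

Hence the answer: -6/7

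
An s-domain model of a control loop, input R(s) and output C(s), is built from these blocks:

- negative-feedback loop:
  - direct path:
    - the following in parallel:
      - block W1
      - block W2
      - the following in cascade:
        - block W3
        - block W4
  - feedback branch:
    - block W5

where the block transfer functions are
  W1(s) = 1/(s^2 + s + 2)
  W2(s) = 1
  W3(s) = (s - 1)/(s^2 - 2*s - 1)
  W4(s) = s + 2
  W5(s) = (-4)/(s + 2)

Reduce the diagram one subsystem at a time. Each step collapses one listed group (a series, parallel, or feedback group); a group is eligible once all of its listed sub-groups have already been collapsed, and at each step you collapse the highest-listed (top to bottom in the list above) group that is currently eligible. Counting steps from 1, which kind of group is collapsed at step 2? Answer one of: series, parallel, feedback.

Reducing step by step:

Step 1: cascade W3, W4
Step 2: add W1, W2, (W3*W4) (parallel)
Step 3: reduce the feedback loop with forward (W1+W2+(W3*W4)) and return W5
The group at step 2 is a parallel group.

Answer: parallel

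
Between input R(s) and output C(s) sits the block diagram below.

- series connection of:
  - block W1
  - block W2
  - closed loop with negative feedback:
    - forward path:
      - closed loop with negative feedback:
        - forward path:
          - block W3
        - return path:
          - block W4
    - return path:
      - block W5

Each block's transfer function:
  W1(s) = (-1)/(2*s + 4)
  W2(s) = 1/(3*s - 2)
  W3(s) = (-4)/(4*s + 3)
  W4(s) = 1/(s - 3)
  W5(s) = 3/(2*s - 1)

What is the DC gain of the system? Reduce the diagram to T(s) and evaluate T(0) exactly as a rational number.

(1) close the feedback loop around W3, W4 gives (12 - 4*s)/(4*s^2 - 9*s - 13)
(2) feedback reduction of [W3/(1+W3*W4)], W5 gives (-8*s^2 + 28*s - 12)/(8*s^3 - 22*s^2 - 29*s + 49)
(3) series reduction of W1, W2, [[W3/(1+W3*W4)]/(1+[W3/(1+W3*W4)]*W5)] gives (4*s^2 - 14*s + 6)/(24*s^5 - 34*s^4 - 207*s^3 + 119*s^2 + 312*s - 196)
DC gain: substitute s = 0 into T(s) from step 3: T(0) = 6/(-196) = -3/98.

Therefore the answer is -3/98.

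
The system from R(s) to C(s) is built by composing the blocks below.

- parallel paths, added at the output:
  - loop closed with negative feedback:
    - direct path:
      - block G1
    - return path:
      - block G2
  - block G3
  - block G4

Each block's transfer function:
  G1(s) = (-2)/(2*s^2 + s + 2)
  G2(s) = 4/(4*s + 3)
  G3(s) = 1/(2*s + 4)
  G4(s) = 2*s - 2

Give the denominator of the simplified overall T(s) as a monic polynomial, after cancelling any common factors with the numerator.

1. collapse the loop (G1 forward, G2 return); result (-8*s - 6)/(8*s^3 + 10*s^2 + 11*s - 2)
2. add [G1/(1+G1*G2)], G3, G4 (parallel); result (32*s^5 + 72*s^4 + 28*s^3 - 50*s^2 - 129*s - 10)/(16*s^4 + 52*s^3 + 62*s^2 + 40*s - 8)
The result of step 2 is T(s) in lowest terms. Its denominator has leading coefficient 16; dividing the denominator through by 16 makes it monic.

Therefore the answer is s^4 + 13*s^3/4 + 31*s^2/8 + 5*s/2 - 1/2.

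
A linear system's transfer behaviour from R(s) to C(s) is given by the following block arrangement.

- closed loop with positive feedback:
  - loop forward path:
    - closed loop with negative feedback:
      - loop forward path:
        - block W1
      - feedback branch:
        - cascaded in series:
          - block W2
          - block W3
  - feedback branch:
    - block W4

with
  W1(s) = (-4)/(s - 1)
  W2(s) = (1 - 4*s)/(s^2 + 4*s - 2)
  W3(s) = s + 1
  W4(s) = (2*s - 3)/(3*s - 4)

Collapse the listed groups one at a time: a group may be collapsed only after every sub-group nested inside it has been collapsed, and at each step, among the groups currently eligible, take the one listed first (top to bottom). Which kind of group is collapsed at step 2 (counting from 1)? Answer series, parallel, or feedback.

(1) reduce the series chain W2, W3
(2) apply the feedback formula to W1, (W2*W3)
(3) collapse the loop ([W1/(1+W1*(W2*W3))] forward, W4 return)
So the answer for step 2 is feedback.

Therefore the answer is feedback.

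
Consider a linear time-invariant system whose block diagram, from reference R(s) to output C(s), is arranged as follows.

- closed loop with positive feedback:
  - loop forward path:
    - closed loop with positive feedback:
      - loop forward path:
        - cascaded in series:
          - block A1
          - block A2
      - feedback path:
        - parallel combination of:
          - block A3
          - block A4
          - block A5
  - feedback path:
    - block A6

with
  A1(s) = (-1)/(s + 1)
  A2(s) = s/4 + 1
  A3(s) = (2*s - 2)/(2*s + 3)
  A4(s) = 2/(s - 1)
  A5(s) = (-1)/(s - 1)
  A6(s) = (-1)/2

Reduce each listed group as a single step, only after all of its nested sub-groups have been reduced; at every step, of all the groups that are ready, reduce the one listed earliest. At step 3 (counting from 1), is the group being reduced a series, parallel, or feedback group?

Answer: feedback

Working:
Step 1: combine A1, A2 in series
Step 2: add A3, A4, A5 (parallel)
Step 3: close the feedback loop around (A1*A2), (A3+A4+A5)
Step 4: feedback reduction of [(A1*A2)/(1-(A1*A2)*(A3+A4+A5))], A6
Step 3: feedback.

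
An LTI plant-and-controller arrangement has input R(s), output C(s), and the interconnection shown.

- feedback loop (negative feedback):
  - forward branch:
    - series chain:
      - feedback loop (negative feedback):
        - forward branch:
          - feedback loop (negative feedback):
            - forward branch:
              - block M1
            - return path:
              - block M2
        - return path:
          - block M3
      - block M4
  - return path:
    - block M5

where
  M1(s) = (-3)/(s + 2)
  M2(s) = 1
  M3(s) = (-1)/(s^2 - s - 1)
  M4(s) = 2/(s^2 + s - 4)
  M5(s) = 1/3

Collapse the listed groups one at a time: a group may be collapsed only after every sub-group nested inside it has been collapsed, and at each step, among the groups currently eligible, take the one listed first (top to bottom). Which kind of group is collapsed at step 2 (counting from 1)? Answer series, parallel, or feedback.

(1) collapse the loop (M1 forward, M2 return)
(2) close the feedback loop around [M1/(1+M1*M2)], M3
(3) combine [[M1/(1+M1*M2)]/(1+[M1/(1+M1*M2)]*M3)], M4 in series
(4) close the feedback loop around ([[M1/(1+M1*M2)]/(1+[M1/(1+M1*M2)]*M3)]*M4), M5
So the answer for step 2 is feedback.

Final answer: feedback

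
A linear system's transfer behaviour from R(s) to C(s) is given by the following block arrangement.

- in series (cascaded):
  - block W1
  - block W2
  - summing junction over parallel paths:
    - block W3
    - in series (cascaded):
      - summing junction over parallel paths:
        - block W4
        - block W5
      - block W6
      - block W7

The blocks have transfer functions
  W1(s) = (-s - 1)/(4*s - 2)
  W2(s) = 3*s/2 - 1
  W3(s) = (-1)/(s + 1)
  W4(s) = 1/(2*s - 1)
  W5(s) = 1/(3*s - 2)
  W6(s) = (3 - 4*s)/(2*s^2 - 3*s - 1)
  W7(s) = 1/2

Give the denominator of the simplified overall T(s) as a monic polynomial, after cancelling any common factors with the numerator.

The answer is s^4 - 5*s^3/2 + 5*s^2/4 + s/8 - 1/8.

Reasoning:
[1] add W4, W5 (parallel) = (5*s - 3)/(6*s^2 - 7*s + 2)
[2] cascade (W4+W5), W6, W7 = (-20*s^2 + 27*s - 9)/(24*s^4 - 64*s^3 + 38*s^2 + 2*s - 4)
[3] sum the parallel branches W3, ((W4+W5)*W6*W7) = (-24*s^4 + 44*s^3 - 31*s^2 + 16*s - 5)/(24*s^5 - 40*s^4 - 26*s^3 + 40*s^2 - 2*s - 4)
[4] reduce the series chain W1, W2, (W3+((W4+W5)*W6*W7)) = (24*s^4 - 44*s^3 + 31*s^2 - 16*s + 5)/(64*s^4 - 160*s^3 + 80*s^2 + 8*s - 8)
Step 4 gives the fully reduced T(s), with no common factor left to cancel. The denominator's leading coefficient is 64, so divide each of its coefficients by 64 to get the monic form.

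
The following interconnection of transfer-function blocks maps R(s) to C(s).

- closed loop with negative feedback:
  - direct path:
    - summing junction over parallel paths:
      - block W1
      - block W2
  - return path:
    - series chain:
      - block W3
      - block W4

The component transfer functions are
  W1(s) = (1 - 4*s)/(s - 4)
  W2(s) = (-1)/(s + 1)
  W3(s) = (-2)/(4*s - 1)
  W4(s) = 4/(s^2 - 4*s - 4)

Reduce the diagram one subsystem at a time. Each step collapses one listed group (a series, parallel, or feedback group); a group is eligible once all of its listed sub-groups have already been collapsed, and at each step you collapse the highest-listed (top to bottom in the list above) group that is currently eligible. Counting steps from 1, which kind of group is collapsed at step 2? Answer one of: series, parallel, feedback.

Step 1 - reduce the parallel group W1, W2
Step 2 - combine W3, W4 in series
Step 3 - collapse the loop ((W1+W2) forward, (W3*W4) return)
Step 2: series.

Therefore the answer is series.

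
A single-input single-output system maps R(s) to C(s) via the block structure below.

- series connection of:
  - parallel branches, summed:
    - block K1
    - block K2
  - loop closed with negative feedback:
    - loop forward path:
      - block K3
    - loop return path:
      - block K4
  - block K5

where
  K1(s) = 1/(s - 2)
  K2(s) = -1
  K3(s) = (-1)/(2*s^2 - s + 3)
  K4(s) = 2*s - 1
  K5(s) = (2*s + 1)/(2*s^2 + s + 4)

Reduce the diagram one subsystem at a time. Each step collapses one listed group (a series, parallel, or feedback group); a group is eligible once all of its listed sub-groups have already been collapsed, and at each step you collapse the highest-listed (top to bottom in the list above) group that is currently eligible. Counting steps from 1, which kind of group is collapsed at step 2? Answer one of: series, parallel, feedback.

Answer: feedback

Working:
(1) combine K1, K2 in parallel
(2) apply the feedback formula to K3, K4
(3) cascade (K1+K2), [K3/(1+K3*K4)], K5
At step 2 the group reduced is feedback.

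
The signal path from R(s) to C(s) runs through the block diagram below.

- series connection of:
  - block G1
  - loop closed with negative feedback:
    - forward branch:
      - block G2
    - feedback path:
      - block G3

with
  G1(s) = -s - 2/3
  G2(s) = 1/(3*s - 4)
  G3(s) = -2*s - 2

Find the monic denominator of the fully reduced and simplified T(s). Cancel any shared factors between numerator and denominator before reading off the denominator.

The answer is s - 6.

Reasoning:
Step 1 - feedback reduction of G2, G3: 1/(s - 6)
Step 2 - cascade G1, [G2/(1+G2*G3)]: (-3*s - 2)/(3*s - 18)
Step 2 gives the fully reduced T(s), with no common factor left to cancel. The denominator's leading coefficient is 3, so divide each of its coefficients by 3 to get the monic form.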